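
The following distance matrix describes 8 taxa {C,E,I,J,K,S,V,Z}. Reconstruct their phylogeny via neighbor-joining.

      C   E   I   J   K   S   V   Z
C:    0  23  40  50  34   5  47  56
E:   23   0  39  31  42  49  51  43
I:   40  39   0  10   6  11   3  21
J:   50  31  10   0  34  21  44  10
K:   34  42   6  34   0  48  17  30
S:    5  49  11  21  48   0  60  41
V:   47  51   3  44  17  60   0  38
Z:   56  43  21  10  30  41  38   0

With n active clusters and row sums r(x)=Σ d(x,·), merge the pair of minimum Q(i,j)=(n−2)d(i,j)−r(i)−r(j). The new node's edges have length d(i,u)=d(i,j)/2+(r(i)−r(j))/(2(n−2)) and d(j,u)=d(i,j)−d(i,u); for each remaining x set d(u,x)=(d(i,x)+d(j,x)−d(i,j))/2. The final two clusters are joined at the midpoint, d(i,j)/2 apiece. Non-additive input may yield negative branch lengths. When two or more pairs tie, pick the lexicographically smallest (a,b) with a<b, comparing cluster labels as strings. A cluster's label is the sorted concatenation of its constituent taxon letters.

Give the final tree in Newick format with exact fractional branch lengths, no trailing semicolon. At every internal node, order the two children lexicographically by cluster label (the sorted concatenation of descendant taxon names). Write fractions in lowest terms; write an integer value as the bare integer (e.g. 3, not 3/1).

1. join C+S (d=5, Q=-460) ⇒ CS; edges |C|=25/6, |S|=5/6
  updated: d(CS,E)=67/2, d(CS,I)=23, d(CS,J)=33, d(CS,K)=77/2, d(CS,V)=51, d(CS,Z)=46
2. join J+Z (d=10, Q=-300) ⇒ JZ; edges |J|=12/5, |Z|=38/5
  updated: d(CS,JZ)=69/2, d(E,JZ)=32, d(I,JZ)=21/2, d(JZ,K)=27, d(JZ,V)=36
3. join CS+E (d=67/2, Q=-244) ⇒ CES; edges |CS|=117/8, |E|=151/8
  updated: d(CES,I)=57/4, d(CES,JZ)=33/2, d(CES,K)=47/2, d(CES,V)=137/4
4. join CES+JZ (d=33/2, Q=-129) ⇒ CEJSZ; edges |CES|=8, |JZ|=17/2
  updated: d(CEJSZ,I)=33/8, d(CEJSZ,K)=17, d(CEJSZ,V)=215/8
5. join CEJSZ+K (d=17, Q=-54) ⇒ CEJKSZ; edges |CEJSZ|=21/2, |K|=13/2
  updated: d(CEJKSZ,I)=-55/16, d(CEJKSZ,V)=215/16
6. join CEJKSZ+I (d=-55/16, Q=-13) ⇒ CEIJKSZ; edges |CEJKSZ|=7/2, |I|=-111/16
  updated: d(CEIJKSZ,V)=159/16
7. join CEIJKSZ+V (d=159/16) ⇒ CEIJKSVZ; edges |CEIJKSZ|=159/32, |V|=159/32
final tree: ((((((C:25/6,S:5/6):117/8,E:151/8):8,(J:12/5,Z:38/5):17/2):21/2,K:13/2):7/2,I:-111/16):159/32,V:159/32)
total length: 177/2

((((((C:25/6,S:5/6):117/8,E:151/8):8,(J:12/5,Z:38/5):17/2):21/2,K:13/2):7/2,I:-111/16):159/32,V:159/32)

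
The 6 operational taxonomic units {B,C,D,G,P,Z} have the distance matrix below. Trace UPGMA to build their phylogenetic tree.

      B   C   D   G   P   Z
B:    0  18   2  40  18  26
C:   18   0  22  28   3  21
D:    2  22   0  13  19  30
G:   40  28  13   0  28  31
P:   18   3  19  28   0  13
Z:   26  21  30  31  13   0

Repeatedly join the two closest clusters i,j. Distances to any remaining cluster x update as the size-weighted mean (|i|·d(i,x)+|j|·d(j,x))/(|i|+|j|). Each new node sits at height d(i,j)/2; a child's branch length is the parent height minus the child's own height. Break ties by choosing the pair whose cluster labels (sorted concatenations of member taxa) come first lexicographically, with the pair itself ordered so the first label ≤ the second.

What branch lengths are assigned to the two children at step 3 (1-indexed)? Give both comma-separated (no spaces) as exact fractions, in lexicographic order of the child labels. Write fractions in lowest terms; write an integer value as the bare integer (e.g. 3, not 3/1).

7,17/2

1. join B+D (d=2) ⇒ BD; edges |B|=1, |D|=1
  updated: d(BD,C)=20, d(BD,G)=53/2, d(BD,P)=37/2, d(BD,Z)=28
2. join C+P (d=3) ⇒ CP; edges |C|=3/2, |P|=3/2
  updated: d(BD,CP)=77/4, d(CP,G)=28, d(CP,Z)=17
3. join CP+Z (d=17) ⇒ CPZ; edges |CP|=7, |Z|=17/2
  updated: d(BD,CPZ)=133/6, d(CPZ,G)=29
4. join BD+CPZ (d=133/6) ⇒ BCDPZ; edges |BD|=121/12, |CPZ|=31/12
  updated: d(BCDPZ,G)=28
5. join BCDPZ+G (d=28) ⇒ BCDGPZ; edges |BCDPZ|=35/12, |G|=14
final tree: (((B:1,D:1):121/12,((C:3/2,P:3/2):7,Z:17/2):31/12):35/12,G:14)
total length: 601/12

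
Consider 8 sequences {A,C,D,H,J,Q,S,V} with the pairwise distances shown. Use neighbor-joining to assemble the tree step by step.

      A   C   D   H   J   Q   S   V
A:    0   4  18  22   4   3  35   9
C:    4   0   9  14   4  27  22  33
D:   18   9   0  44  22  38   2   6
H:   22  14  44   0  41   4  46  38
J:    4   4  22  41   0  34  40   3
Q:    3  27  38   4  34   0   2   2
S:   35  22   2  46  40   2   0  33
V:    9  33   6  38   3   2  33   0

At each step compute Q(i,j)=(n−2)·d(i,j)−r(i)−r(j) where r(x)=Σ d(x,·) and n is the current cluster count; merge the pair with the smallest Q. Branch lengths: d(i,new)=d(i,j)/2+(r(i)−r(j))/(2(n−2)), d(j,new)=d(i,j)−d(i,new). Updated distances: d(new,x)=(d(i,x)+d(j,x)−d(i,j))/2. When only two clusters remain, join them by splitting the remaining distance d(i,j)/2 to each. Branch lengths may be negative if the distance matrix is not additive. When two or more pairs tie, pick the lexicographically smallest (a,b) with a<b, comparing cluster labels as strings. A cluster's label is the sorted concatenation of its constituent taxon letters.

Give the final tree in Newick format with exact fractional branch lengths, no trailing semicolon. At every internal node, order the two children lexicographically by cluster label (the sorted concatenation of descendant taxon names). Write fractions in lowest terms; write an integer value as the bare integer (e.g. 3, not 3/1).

(((A:-79/32,(J:7/8,V:17/8):239/32):99/32,(C:7/8,(D:-29/12,S:53/12):109/8):143/32):393/64,(H:47/5,Q:-27/5):393/64)

iteration 1: select D,S (d=2, Q=-307); attach at lengths (-29/12, 53/12); label the merged cluster DS
  updated: d(A,DS)=51/2, d(C,DS)=29/2, d(DS,H)=44, d(DS,J)=30, d(DS,Q)=19, d(DS,V)=37/2
iteration 2: select H,Q (d=4, Q=-232); attach at lengths (47/5, -27/5); label the merged cluster HQ
  updated: d(A,HQ)=21/2, d(C,HQ)=37/2, d(DS,HQ)=59/2, d(HQ,J)=71/2, d(HQ,V)=18
iteration 3: select J,V (d=3, Q=-146); attach at lengths (7/8, 17/8); label the merged cluster JV
  updated: d(A,JV)=5, d(C,JV)=17, d(DS,JV)=91/4, d(HQ,JV)=101/4
iteration 4: select C,DS (d=29/2, Q=-411/4); attach at lengths (7/8, 109/8); label the merged cluster CDS
  updated: d(A,CDS)=15/2, d(CDS,HQ)=67/4, d(CDS,JV)=101/8
iteration 5: select A,JV (d=5, Q=-447/8); attach at lengths (-79/32, 239/32); label the merged cluster AJV
  updated: d(AJV,CDS)=121/16, d(AJV,HQ)=123/8
iteration 6: select AJV,CDS (d=121/16, Q=-635/16); attach at lengths (99/32, 143/32); label the merged cluster ACDJSV
  updated: d(ACDJSV,HQ)=393/32
iteration 7: select ACDJSV,HQ (d=393/32); attach at lengths (393/64, 393/64); label the merged cluster ACDHJQSV
final tree: (((A:-79/32,(J:7/8,V:17/8):239/32):99/32,(C:7/8,(D:-29/12,S:53/12):109/8):143/32):393/64,(H:47/5,Q:-27/5):393/64)
total length: 1547/32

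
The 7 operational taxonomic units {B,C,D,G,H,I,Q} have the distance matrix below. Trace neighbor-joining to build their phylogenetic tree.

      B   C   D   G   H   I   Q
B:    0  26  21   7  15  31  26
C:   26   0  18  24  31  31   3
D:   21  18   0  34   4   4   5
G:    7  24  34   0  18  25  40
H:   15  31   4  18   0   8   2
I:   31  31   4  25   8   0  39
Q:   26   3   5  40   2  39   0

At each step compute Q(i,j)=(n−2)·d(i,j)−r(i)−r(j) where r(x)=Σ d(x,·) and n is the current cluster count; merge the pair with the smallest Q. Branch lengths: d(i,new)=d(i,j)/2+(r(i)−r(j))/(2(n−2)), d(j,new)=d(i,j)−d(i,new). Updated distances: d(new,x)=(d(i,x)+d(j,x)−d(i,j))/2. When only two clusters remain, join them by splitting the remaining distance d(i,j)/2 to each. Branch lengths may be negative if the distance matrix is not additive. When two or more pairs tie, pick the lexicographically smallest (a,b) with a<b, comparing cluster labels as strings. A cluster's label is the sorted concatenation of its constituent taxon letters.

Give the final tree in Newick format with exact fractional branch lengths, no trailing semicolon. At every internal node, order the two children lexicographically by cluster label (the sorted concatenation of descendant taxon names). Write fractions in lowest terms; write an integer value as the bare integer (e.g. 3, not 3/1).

((((B:13/10,G:57/10):97/8,(C:19/4,Q:-7/4):95/8):7/2,(D:-8/3,I:20/3):11/2):-3/4,H:-3/4)

step 1: merge (B,G) at d=7, Q=-239; branch lengths B→13/10, G→57/10; new cluster BG
  updated: d(BG,C)=43/2, d(BG,D)=24, d(BG,H)=13, d(BG,I)=49/2, d(BG,Q)=59/2
step 2: merge (C,Q) at d=3, Q=-171; branch lengths C→19/4, Q→-7/4; new cluster CQ
  updated: d(BG,CQ)=24, d(CQ,D)=10, d(CQ,H)=15, d(CQ,I)=67/2
step 3: merge (D,I) at d=4, Q=-100; branch lengths D→-8/3, I→20/3; new cluster DI
  updated: d(BG,DI)=89/4, d(CQ,DI)=79/4, d(DI,H)=4
step 4: merge (BG,CQ) at d=24, Q=-70; branch lengths BG→97/8, CQ→95/8; new cluster BCGQ
  updated: d(BCGQ,DI)=9, d(BCGQ,H)=2
step 5: merge (BCGQ,DI) at d=9, Q=-15; branch lengths BCGQ→7/2, DI→11/2; new cluster BCDGIQ
  updated: d(BCDGIQ,H)=-3/2
step 6: merge (BCDGIQ,H) at d=-3/2; branch lengths BCDGIQ→-3/4, H→-3/4; new cluster BCDGHIQ
final tree: ((((B:13/10,G:57/10):97/8,(C:19/4,Q:-7/4):95/8):7/2,(D:-8/3,I:20/3):11/2):-3/4,H:-3/4)
total length: 91/2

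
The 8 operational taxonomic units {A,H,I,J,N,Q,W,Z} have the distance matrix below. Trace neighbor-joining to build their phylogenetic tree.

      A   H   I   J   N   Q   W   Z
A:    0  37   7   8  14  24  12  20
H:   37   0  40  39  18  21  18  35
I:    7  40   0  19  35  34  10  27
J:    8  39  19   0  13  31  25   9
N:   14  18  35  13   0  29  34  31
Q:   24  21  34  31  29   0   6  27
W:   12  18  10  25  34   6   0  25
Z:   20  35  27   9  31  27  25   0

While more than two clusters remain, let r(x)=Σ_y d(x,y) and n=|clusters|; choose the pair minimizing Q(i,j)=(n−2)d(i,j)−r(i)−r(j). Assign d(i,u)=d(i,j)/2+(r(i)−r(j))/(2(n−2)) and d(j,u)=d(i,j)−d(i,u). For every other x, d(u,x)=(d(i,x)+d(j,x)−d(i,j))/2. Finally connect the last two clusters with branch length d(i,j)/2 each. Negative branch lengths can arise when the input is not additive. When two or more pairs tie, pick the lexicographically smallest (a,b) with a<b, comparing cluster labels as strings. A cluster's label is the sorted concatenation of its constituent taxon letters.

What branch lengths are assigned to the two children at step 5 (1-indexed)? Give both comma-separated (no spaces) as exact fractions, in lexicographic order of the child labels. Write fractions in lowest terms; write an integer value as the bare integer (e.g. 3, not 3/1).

-3/4,31/4

step 1: merge (H,N) at d=18, Q=-274; branch lengths H→71/6, N→37/6; new cluster HN
  updated: d(A,HN)=33/2, d(HN,I)=57/2, d(HN,J)=17, d(HN,Q)=16, d(HN,W)=17, d(HN,Z)=24
step 2: merge (Q,W) at d=6, Q=-203; branch lengths Q→73/10, W→-13/10; new cluster QW
  updated: d(A,QW)=15, d(HN,QW)=27/2, d(I,QW)=19, d(J,QW)=25, d(QW,Z)=23
step 3: merge (J,Z) at d=9, Q=-145; branch lengths J→11/8, Z→61/8; new cluster JZ
  updated: d(A,JZ)=19/2, d(HN,JZ)=16, d(I,JZ)=37/2, d(JZ,QW)=39/2
step 4: merge (HN,QW) at d=27/2, Q=-101; branch lengths HN→8, QW→11/2; new cluster HNQW
  updated: d(A,HNQW)=9, d(HNQW,I)=17, d(HNQW,JZ)=11
step 5: merge (A,I) at d=7, Q=-54; branch lengths A→-3/4, I→31/4; new cluster AI
  updated: d(AI,HNQW)=19/2, d(AI,JZ)=21/2
step 6: merge (AI,HNQW) at d=19/2, Q=-31; branch lengths AI→9/2, HNQW→5; new cluster AHINQW
  updated: d(AHINQW,JZ)=6
step 7: merge (AHINQW,JZ) at d=6; branch lengths AHINQW→3, JZ→3; new cluster AHIJNQWZ
final tree: (((A:-3/4,I:31/4):9/2,((H:71/6,N:37/6):8,(Q:73/10,W:-13/10):11/2):5):3,(J:11/8,Z:61/8):3)
total length: 69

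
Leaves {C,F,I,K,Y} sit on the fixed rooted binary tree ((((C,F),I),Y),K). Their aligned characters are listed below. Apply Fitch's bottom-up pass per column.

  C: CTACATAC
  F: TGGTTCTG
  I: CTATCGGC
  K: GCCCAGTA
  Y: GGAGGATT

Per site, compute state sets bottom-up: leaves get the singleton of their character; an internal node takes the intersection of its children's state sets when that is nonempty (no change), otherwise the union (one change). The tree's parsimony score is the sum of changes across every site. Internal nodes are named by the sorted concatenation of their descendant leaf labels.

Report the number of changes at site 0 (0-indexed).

site 0, node CF: C={C} ∪ F={T} → {C,T} (+1)
site 0, node CFI: CF={C,T} ∩ I={C} → {C} (+0)
site 0, node CFIY: CFI={C} ∪ Y={G} → {C,G} (+1)
site 0, node CFIKY: CFIY={C,G} ∩ K={G} → {G} (+0)
site 1, node CF: C={T} ∪ F={G} → {G,T} (+1)
site 1, node CFI: CF={G,T} ∩ I={T} → {T} (+0)
site 1, node CFIY: CFI={T} ∪ Y={G} → {G,T} (+1)
site 1, node CFIKY: CFIY={G,T} ∪ K={C} → {C,G,T} (+1)
site 2, node CF: C={A} ∪ F={G} → {A,G} (+1)
site 2, node CFI: CF={A,G} ∩ I={A} → {A} (+0)
site 2, node CFIY: CFI={A} ∩ Y={A} → {A} (+0)
site 2, node CFIKY: CFIY={A} ∪ K={C} → {A,C} (+1)
site 3, node CF: C={C} ∪ F={T} → {C,T} (+1)
site 3, node CFI: CF={C,T} ∩ I={T} → {T} (+0)
site 3, node CFIY: CFI={T} ∪ Y={G} → {G,T} (+1)
site 3, node CFIKY: CFIY={G,T} ∪ K={C} → {C,G,T} (+1)
site 4, node CF: C={A} ∪ F={T} → {A,T} (+1)
site 4, node CFI: CF={A,T} ∪ I={C} → {A,C,T} (+1)
site 4, node CFIY: CFI={A,C,T} ∪ Y={G} → {A,C,G,T} (+1)
site 4, node CFIKY: CFIY={A,C,G,T} ∩ K={A} → {A} (+0)
site 5, node CF: C={T} ∪ F={C} → {C,T} (+1)
site 5, node CFI: CF={C,T} ∪ I={G} → {C,G,T} (+1)
site 5, node CFIY: CFI={C,G,T} ∪ Y={A} → {A,C,G,T} (+1)
site 5, node CFIKY: CFIY={A,C,G,T} ∩ K={G} → {G} (+0)
site 6, node CF: C={A} ∪ F={T} → {A,T} (+1)
site 6, node CFI: CF={A,T} ∪ I={G} → {A,G,T} (+1)
site 6, node CFIY: CFI={A,G,T} ∩ Y={T} → {T} (+0)
site 6, node CFIKY: CFIY={T} ∩ K={T} → {T} (+0)
site 7, node CF: C={C} ∪ F={G} → {C,G} (+1)
site 7, node CFI: CF={C,G} ∩ I={C} → {C} (+0)
site 7, node CFIY: CFI={C} ∪ Y={T} → {C,T} (+1)
site 7, node CFIKY: CFIY={C,T} ∪ K={A} → {A,C,T} (+1)
per-site changes: [2, 3, 2, 3, 3, 3, 2, 3]; total = 21

2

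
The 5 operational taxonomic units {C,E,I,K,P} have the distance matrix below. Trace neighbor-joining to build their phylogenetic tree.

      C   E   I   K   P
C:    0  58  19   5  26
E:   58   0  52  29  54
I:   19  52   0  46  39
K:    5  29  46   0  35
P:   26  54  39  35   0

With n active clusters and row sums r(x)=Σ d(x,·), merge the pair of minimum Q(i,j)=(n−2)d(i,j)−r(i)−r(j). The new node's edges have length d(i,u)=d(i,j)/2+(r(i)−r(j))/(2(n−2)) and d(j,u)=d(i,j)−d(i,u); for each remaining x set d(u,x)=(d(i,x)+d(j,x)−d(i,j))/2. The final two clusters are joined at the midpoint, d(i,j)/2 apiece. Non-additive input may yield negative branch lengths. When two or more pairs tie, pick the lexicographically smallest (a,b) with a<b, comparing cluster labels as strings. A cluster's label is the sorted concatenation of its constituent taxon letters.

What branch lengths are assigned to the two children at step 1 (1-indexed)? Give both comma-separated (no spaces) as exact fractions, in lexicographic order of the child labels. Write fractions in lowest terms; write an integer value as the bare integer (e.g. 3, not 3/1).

step 1: merge (E,K) at d=29, Q=-221; branch lengths E→55/2, K→3/2; new cluster EK
  updated: d(C,EK)=17, d(EK,I)=69/2, d(EK,P)=30
step 2: merge (C,I) at d=19, Q=-233/2; branch lengths C→15/8, I→137/8; new cluster CI
  updated: d(CI,EK)=65/4, d(CI,P)=23
step 3: merge (CI,EK) at d=65/4, Q=-277/4; branch lengths CI→37/8, EK→93/8; new cluster CEIK
  updated: d(CEIK,P)=147/8
step 4: merge (CEIK,P) at d=147/8; branch lengths CEIK→147/16, P→147/16; new cluster CEIKP
final tree: (((C:15/8,I:137/8):37/8,(E:55/2,K:3/2):93/8):147/16,P:147/16)
total length: 661/8

55/2,3/2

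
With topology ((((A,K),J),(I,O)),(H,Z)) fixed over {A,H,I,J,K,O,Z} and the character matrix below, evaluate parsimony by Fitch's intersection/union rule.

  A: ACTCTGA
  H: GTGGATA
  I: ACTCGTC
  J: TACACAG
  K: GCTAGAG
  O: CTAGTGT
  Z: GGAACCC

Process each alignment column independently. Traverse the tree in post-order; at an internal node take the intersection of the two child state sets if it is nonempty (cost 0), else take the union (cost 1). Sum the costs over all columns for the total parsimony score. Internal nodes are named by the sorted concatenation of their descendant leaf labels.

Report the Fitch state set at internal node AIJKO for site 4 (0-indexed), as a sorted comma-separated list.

site 0, node AK: A={A} ∪ K={G} → {A,G} (+1)
site 0, node AJK: AK={A,G} ∪ J={T} → {A,G,T} (+1)
site 0, node IO: I={A} ∪ O={C} → {A,C} (+1)
site 0, node AIJKO: AJK={A,G,T} ∩ IO={A,C} → {A} (+0)
site 0, node HZ: H={G} ∩ Z={G} → {G} (+0)
site 0, node AHIJKOZ: AIJKO={A} ∪ HZ={G} → {A,G} (+1)
site 1, node AK: A={C} ∩ K={C} → {C} (+0)
site 1, node AJK: AK={C} ∪ J={A} → {A,C} (+1)
site 1, node IO: I={C} ∪ O={T} → {C,T} (+1)
site 1, node AIJKO: AJK={A,C} ∩ IO={C,T} → {C} (+0)
site 1, node HZ: H={T} ∪ Z={G} → {G,T} (+1)
site 1, node AHIJKOZ: AIJKO={C} ∪ HZ={G,T} → {C,G,T} (+1)
site 2, node AK: A={T} ∩ K={T} → {T} (+0)
site 2, node AJK: AK={T} ∪ J={C} → {C,T} (+1)
site 2, node IO: I={T} ∪ O={A} → {A,T} (+1)
site 2, node AIJKO: AJK={C,T} ∩ IO={A,T} → {T} (+0)
site 2, node HZ: H={G} ∪ Z={A} → {A,G} (+1)
site 2, node AHIJKOZ: AIJKO={T} ∪ HZ={A,G} → {A,G,T} (+1)
site 3, node AK: A={C} ∪ K={A} → {A,C} (+1)
site 3, node AJK: AK={A,C} ∩ J={A} → {A} (+0)
site 3, node IO: I={C} ∪ O={G} → {C,G} (+1)
site 3, node AIJKO: AJK={A} ∪ IO={C,G} → {A,C,G} (+1)
site 3, node HZ: H={G} ∪ Z={A} → {A,G} (+1)
site 3, node AHIJKOZ: AIJKO={A,C,G} ∩ HZ={A,G} → {A,G} (+0)
site 4, node AK: A={T} ∪ K={G} → {G,T} (+1)
site 4, node AJK: AK={G,T} ∪ J={C} → {C,G,T} (+1)
site 4, node IO: I={G} ∪ O={T} → {G,T} (+1)
site 4, node AIJKO: AJK={C,G,T} ∩ IO={G,T} → {G,T} (+0)
site 4, node HZ: H={A} ∪ Z={C} → {A,C} (+1)
site 4, node AHIJKOZ: AIJKO={G,T} ∪ HZ={A,C} → {A,C,G,T} (+1)
site 5, node AK: A={G} ∪ K={A} → {A,G} (+1)
site 5, node AJK: AK={A,G} ∩ J={A} → {A} (+0)
site 5, node IO: I={T} ∪ O={G} → {G,T} (+1)
site 5, node AIJKO: AJK={A} ∪ IO={G,T} → {A,G,T} (+1)
site 5, node HZ: H={T} ∪ Z={C} → {C,T} (+1)
site 5, node AHIJKOZ: AIJKO={A,G,T} ∩ HZ={C,T} → {T} (+0)
site 6, node AK: A={A} ∪ K={G} → {A,G} (+1)
site 6, node AJK: AK={A,G} ∩ J={G} → {G} (+0)
site 6, node IO: I={C} ∪ O={T} → {C,T} (+1)
site 6, node AIJKO: AJK={G} ∪ IO={C,T} → {C,G,T} (+1)
site 6, node HZ: H={A} ∪ Z={C} → {A,C} (+1)
site 6, node AHIJKOZ: AIJKO={C,G,T} ∩ HZ={A,C} → {C} (+0)
per-site changes: [4, 4, 4, 4, 5, 4, 4]; total = 29

G,T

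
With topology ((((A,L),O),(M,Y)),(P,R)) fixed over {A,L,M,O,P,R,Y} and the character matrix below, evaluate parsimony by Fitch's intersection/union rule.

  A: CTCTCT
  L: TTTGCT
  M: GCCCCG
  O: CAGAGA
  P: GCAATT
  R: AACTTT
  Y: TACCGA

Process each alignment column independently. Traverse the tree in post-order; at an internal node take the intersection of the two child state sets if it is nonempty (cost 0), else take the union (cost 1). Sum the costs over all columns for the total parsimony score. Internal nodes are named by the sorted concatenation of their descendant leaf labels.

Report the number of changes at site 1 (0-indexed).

3

[col 0] AL: children A:{C}, L:{T} ∪→ {C,T}; cost 1
[col 0] ALO: children AL:{C,T}, O:{C} ∩→ {C}; cost 0
[col 0] MY: children M:{G}, Y:{T} ∪→ {G,T}; cost 1
[col 0] ALMOY: children ALO:{C}, MY:{G,T} ∪→ {C,G,T}; cost 1
[col 0] PR: children P:{G}, R:{A} ∪→ {A,G}; cost 1
[col 0] ALMOPRY: children ALMOY:{C,G,T}, PR:{A,G} ∩→ {G}; cost 0
[col 1] AL: children A:{T}, L:{T} ∩→ {T}; cost 0
[col 1] ALO: children AL:{T}, O:{A} ∪→ {A,T}; cost 1
[col 1] MY: children M:{C}, Y:{A} ∪→ {A,C}; cost 1
[col 1] ALMOY: children ALO:{A,T}, MY:{A,C} ∩→ {A}; cost 0
[col 1] PR: children P:{C}, R:{A} ∪→ {A,C}; cost 1
[col 1] ALMOPRY: children ALMOY:{A}, PR:{A,C} ∩→ {A}; cost 0
[col 2] AL: children A:{C}, L:{T} ∪→ {C,T}; cost 1
[col 2] ALO: children AL:{C,T}, O:{G} ∪→ {C,G,T}; cost 1
[col 2] MY: children M:{C}, Y:{C} ∩→ {C}; cost 0
[col 2] ALMOY: children ALO:{C,G,T}, MY:{C} ∩→ {C}; cost 0
[col 2] PR: children P:{A}, R:{C} ∪→ {A,C}; cost 1
[col 2] ALMOPRY: children ALMOY:{C}, PR:{A,C} ∩→ {C}; cost 0
[col 3] AL: children A:{T}, L:{G} ∪→ {G,T}; cost 1
[col 3] ALO: children AL:{G,T}, O:{A} ∪→ {A,G,T}; cost 1
[col 3] MY: children M:{C}, Y:{C} ∩→ {C}; cost 0
[col 3] ALMOY: children ALO:{A,G,T}, MY:{C} ∪→ {A,C,G,T}; cost 1
[col 3] PR: children P:{A}, R:{T} ∪→ {A,T}; cost 1
[col 3] ALMOPRY: children ALMOY:{A,C,G,T}, PR:{A,T} ∩→ {A,T}; cost 0
[col 4] AL: children A:{C}, L:{C} ∩→ {C}; cost 0
[col 4] ALO: children AL:{C}, O:{G} ∪→ {C,G}; cost 1
[col 4] MY: children M:{C}, Y:{G} ∪→ {C,G}; cost 1
[col 4] ALMOY: children ALO:{C,G}, MY:{C,G} ∩→ {C,G}; cost 0
[col 4] PR: children P:{T}, R:{T} ∩→ {T}; cost 0
[col 4] ALMOPRY: children ALMOY:{C,G}, PR:{T} ∪→ {C,G,T}; cost 1
[col 5] AL: children A:{T}, L:{T} ∩→ {T}; cost 0
[col 5] ALO: children AL:{T}, O:{A} ∪→ {A,T}; cost 1
[col 5] MY: children M:{G}, Y:{A} ∪→ {A,G}; cost 1
[col 5] ALMOY: children ALO:{A,T}, MY:{A,G} ∩→ {A}; cost 0
[col 5] PR: children P:{T}, R:{T} ∩→ {T}; cost 0
[col 5] ALMOPRY: children ALMOY:{A}, PR:{T} ∪→ {A,T}; cost 1
per-site changes: [4, 3, 3, 4, 3, 3]; total = 20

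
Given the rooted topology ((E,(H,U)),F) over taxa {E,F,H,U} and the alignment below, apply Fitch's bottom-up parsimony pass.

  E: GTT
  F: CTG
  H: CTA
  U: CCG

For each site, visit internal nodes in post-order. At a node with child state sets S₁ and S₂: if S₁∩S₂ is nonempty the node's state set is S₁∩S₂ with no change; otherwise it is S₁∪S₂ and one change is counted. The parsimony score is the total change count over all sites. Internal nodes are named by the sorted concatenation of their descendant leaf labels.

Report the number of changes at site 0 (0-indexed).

site 0, node HU: H={C} ∩ U={C} → {C} (+0)
site 0, node EHU: E={G} ∪ HU={C} → {C,G} (+1)
site 0, node EFHU: EHU={C,G} ∩ F={C} → {C} (+0)
site 1, node HU: H={T} ∪ U={C} → {C,T} (+1)
site 1, node EHU: E={T} ∩ HU={C,T} → {T} (+0)
site 1, node EFHU: EHU={T} ∩ F={T} → {T} (+0)
site 2, node HU: H={A} ∪ U={G} → {A,G} (+1)
site 2, node EHU: E={T} ∪ HU={A,G} → {A,G,T} (+1)
site 2, node EFHU: EHU={A,G,T} ∩ F={G} → {G} (+0)
per-site changes: [1, 1, 2]; total = 4

1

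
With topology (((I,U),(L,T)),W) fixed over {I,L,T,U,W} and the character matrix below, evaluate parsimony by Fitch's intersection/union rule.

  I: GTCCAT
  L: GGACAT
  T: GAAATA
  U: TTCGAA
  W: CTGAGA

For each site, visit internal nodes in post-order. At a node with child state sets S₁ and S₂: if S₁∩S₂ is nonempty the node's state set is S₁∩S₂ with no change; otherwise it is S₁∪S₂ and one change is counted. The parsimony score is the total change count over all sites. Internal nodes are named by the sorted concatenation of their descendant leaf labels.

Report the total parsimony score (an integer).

site 0, node IU: I={G} ∪ U={T} → {G,T} (+1)
site 0, node LT: L={G} ∩ T={G} → {G} (+0)
site 0, node ILTU: IU={G,T} ∩ LT={G} → {G} (+0)
site 0, node ILTUW: ILTU={G} ∪ W={C} → {C,G} (+1)
site 1, node IU: I={T} ∩ U={T} → {T} (+0)
site 1, node LT: L={G} ∪ T={A} → {A,G} (+1)
site 1, node ILTU: IU={T} ∪ LT={A,G} → {A,G,T} (+1)
site 1, node ILTUW: ILTU={A,G,T} ∩ W={T} → {T} (+0)
site 2, node IU: I={C} ∩ U={C} → {C} (+0)
site 2, node LT: L={A} ∩ T={A} → {A} (+0)
site 2, node ILTU: IU={C} ∪ LT={A} → {A,C} (+1)
site 2, node ILTUW: ILTU={A,C} ∪ W={G} → {A,C,G} (+1)
site 3, node IU: I={C} ∪ U={G} → {C,G} (+1)
site 3, node LT: L={C} ∪ T={A} → {A,C} (+1)
site 3, node ILTU: IU={C,G} ∩ LT={A,C} → {C} (+0)
site 3, node ILTUW: ILTU={C} ∪ W={A} → {A,C} (+1)
site 4, node IU: I={A} ∩ U={A} → {A} (+0)
site 4, node LT: L={A} ∪ T={T} → {A,T} (+1)
site 4, node ILTU: IU={A} ∩ LT={A,T} → {A} (+0)
site 4, node ILTUW: ILTU={A} ∪ W={G} → {A,G} (+1)
site 5, node IU: I={T} ∪ U={A} → {A,T} (+1)
site 5, node LT: L={T} ∪ T={A} → {A,T} (+1)
site 5, node ILTU: IU={A,T} ∩ LT={A,T} → {A,T} (+0)
site 5, node ILTUW: ILTU={A,T} ∩ W={A} → {A} (+0)
per-site changes: [2, 2, 2, 3, 2, 2]; total = 13

13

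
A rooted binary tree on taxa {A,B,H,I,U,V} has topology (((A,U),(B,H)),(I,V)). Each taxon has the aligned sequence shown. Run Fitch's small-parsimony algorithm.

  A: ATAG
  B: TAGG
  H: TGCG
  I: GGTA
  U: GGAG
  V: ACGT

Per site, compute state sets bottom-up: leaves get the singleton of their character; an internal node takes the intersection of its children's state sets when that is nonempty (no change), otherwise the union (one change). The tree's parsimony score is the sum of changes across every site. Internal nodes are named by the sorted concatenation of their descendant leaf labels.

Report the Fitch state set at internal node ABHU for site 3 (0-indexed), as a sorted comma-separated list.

site 0, node AU: A={A} ∪ U={G} → {A,G} (+1)
site 0, node BH: B={T} ∩ H={T} → {T} (+0)
site 0, node ABHU: AU={A,G} ∪ BH={T} → {A,G,T} (+1)
site 0, node IV: I={G} ∪ V={A} → {A,G} (+1)
site 0, node ABHIUV: ABHU={A,G,T} ∩ IV={A,G} → {A,G} (+0)
site 1, node AU: A={T} ∪ U={G} → {G,T} (+1)
site 1, node BH: B={A} ∪ H={G} → {A,G} (+1)
site 1, node ABHU: AU={G,T} ∩ BH={A,G} → {G} (+0)
site 1, node IV: I={G} ∪ V={C} → {C,G} (+1)
site 1, node ABHIUV: ABHU={G} ∩ IV={C,G} → {G} (+0)
site 2, node AU: A={A} ∩ U={A} → {A} (+0)
site 2, node BH: B={G} ∪ H={C} → {C,G} (+1)
site 2, node ABHU: AU={A} ∪ BH={C,G} → {A,C,G} (+1)
site 2, node IV: I={T} ∪ V={G} → {G,T} (+1)
site 2, node ABHIUV: ABHU={A,C,G} ∩ IV={G,T} → {G} (+0)
site 3, node AU: A={G} ∩ U={G} → {G} (+0)
site 3, node BH: B={G} ∩ H={G} → {G} (+0)
site 3, node ABHU: AU={G} ∩ BH={G} → {G} (+0)
site 3, node IV: I={A} ∪ V={T} → {A,T} (+1)
site 3, node ABHIUV: ABHU={G} ∪ IV={A,T} → {A,G,T} (+1)
per-site changes: [3, 3, 3, 2]; total = 11

G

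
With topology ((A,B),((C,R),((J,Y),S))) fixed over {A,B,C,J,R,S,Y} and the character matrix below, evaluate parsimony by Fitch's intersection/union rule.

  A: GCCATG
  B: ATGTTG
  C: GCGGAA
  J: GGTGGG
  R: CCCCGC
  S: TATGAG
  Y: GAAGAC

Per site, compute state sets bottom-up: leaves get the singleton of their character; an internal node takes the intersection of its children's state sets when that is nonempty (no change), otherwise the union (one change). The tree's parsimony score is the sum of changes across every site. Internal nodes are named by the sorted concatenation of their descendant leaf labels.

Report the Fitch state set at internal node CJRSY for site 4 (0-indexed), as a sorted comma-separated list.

A

[col 0] AB: children A:{G}, B:{A} ∪→ {A,G}; cost 1
[col 0] CR: children C:{G}, R:{C} ∪→ {C,G}; cost 1
[col 0] JY: children J:{G}, Y:{G} ∩→ {G}; cost 0
[col 0] JSY: children JY:{G}, S:{T} ∪→ {G,T}; cost 1
[col 0] CJRSY: children CR:{C,G}, JSY:{G,T} ∩→ {G}; cost 0
[col 0] ABCJRSY: children AB:{A,G}, CJRSY:{G} ∩→ {G}; cost 0
[col 1] AB: children A:{C}, B:{T} ∪→ {C,T}; cost 1
[col 1] CR: children C:{C}, R:{C} ∩→ {C}; cost 0
[col 1] JY: children J:{G}, Y:{A} ∪→ {A,G}; cost 1
[col 1] JSY: children JY:{A,G}, S:{A} ∩→ {A}; cost 0
[col 1] CJRSY: children CR:{C}, JSY:{A} ∪→ {A,C}; cost 1
[col 1] ABCJRSY: children AB:{C,T}, CJRSY:{A,C} ∩→ {C}; cost 0
[col 2] AB: children A:{C}, B:{G} ∪→ {C,G}; cost 1
[col 2] CR: children C:{G}, R:{C} ∪→ {C,G}; cost 1
[col 2] JY: children J:{T}, Y:{A} ∪→ {A,T}; cost 1
[col 2] JSY: children JY:{A,T}, S:{T} ∩→ {T}; cost 0
[col 2] CJRSY: children CR:{C,G}, JSY:{T} ∪→ {C,G,T}; cost 1
[col 2] ABCJRSY: children AB:{C,G}, CJRSY:{C,G,T} ∩→ {C,G}; cost 0
[col 3] AB: children A:{A}, B:{T} ∪→ {A,T}; cost 1
[col 3] CR: children C:{G}, R:{C} ∪→ {C,G}; cost 1
[col 3] JY: children J:{G}, Y:{G} ∩→ {G}; cost 0
[col 3] JSY: children JY:{G}, S:{G} ∩→ {G}; cost 0
[col 3] CJRSY: children CR:{C,G}, JSY:{G} ∩→ {G}; cost 0
[col 3] ABCJRSY: children AB:{A,T}, CJRSY:{G} ∪→ {A,G,T}; cost 1
[col 4] AB: children A:{T}, B:{T} ∩→ {T}; cost 0
[col 4] CR: children C:{A}, R:{G} ∪→ {A,G}; cost 1
[col 4] JY: children J:{G}, Y:{A} ∪→ {A,G}; cost 1
[col 4] JSY: children JY:{A,G}, S:{A} ∩→ {A}; cost 0
[col 4] CJRSY: children CR:{A,G}, JSY:{A} ∩→ {A}; cost 0
[col 4] ABCJRSY: children AB:{T}, CJRSY:{A} ∪→ {A,T}; cost 1
[col 5] AB: children A:{G}, B:{G} ∩→ {G}; cost 0
[col 5] CR: children C:{A}, R:{C} ∪→ {A,C}; cost 1
[col 5] JY: children J:{G}, Y:{C} ∪→ {C,G}; cost 1
[col 5] JSY: children JY:{C,G}, S:{G} ∩→ {G}; cost 0
[col 5] CJRSY: children CR:{A,C}, JSY:{G} ∪→ {A,C,G}; cost 1
[col 5] ABCJRSY: children AB:{G}, CJRSY:{A,C,G} ∩→ {G}; cost 0
per-site changes: [3, 3, 4, 3, 3, 3]; total = 19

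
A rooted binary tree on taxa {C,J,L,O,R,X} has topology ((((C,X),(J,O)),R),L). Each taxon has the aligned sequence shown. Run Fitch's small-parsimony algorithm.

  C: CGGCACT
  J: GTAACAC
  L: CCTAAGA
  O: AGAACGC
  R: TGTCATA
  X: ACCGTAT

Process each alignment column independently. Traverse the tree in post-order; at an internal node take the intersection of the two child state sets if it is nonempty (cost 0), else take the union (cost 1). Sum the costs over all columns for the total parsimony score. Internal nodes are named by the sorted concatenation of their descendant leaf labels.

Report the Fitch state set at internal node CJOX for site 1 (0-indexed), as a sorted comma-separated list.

CX@0: {C} ∪ {A} = {A,C} (union, +1)
JO@0: {G} ∪ {A} = {A,G} (union, +1)
CJOX@0: {A,C} ∩ {A,G} = {A} (intersection, +0)
CJORX@0: {A} ∪ {T} = {A,T} (union, +1)
CJLORX@0: {A,T} ∪ {C} = {A,C,T} (union, +1)
CX@1: {G} ∪ {C} = {C,G} (union, +1)
JO@1: {T} ∪ {G} = {G,T} (union, +1)
CJOX@1: {C,G} ∩ {G,T} = {G} (intersection, +0)
CJORX@1: {G} ∩ {G} = {G} (intersection, +0)
CJLORX@1: {G} ∪ {C} = {C,G} (union, +1)
CX@2: {G} ∪ {C} = {C,G} (union, +1)
JO@2: {A} ∩ {A} = {A} (intersection, +0)
CJOX@2: {C,G} ∪ {A} = {A,C,G} (union, +1)
CJORX@2: {A,C,G} ∪ {T} = {A,C,G,T} (union, +1)
CJLORX@2: {A,C,G,T} ∩ {T} = {T} (intersection, +0)
CX@3: {C} ∪ {G} = {C,G} (union, +1)
JO@3: {A} ∩ {A} = {A} (intersection, +0)
CJOX@3: {C,G} ∪ {A} = {A,C,G} (union, +1)
CJORX@3: {A,C,G} ∩ {C} = {C} (intersection, +0)
CJLORX@3: {C} ∪ {A} = {A,C} (union, +1)
CX@4: {A} ∪ {T} = {A,T} (union, +1)
JO@4: {C} ∩ {C} = {C} (intersection, +0)
CJOX@4: {A,T} ∪ {C} = {A,C,T} (union, +1)
CJORX@4: {A,C,T} ∩ {A} = {A} (intersection, +0)
CJLORX@4: {A} ∩ {A} = {A} (intersection, +0)
CX@5: {C} ∪ {A} = {A,C} (union, +1)
JO@5: {A} ∪ {G} = {A,G} (union, +1)
CJOX@5: {A,C} ∩ {A,G} = {A} (intersection, +0)
CJORX@5: {A} ∪ {T} = {A,T} (union, +1)
CJLORX@5: {A,T} ∪ {G} = {A,G,T} (union, +1)
CX@6: {T} ∩ {T} = {T} (intersection, +0)
JO@6: {C} ∩ {C} = {C} (intersection, +0)
CJOX@6: {T} ∪ {C} = {C,T} (union, +1)
CJORX@6: {C,T} ∪ {A} = {A,C,T} (union, +1)
CJLORX@6: {A,C,T} ∩ {A} = {A} (intersection, +0)
per-site changes: [4, 3, 3, 3, 2, 4, 2]; total = 21

G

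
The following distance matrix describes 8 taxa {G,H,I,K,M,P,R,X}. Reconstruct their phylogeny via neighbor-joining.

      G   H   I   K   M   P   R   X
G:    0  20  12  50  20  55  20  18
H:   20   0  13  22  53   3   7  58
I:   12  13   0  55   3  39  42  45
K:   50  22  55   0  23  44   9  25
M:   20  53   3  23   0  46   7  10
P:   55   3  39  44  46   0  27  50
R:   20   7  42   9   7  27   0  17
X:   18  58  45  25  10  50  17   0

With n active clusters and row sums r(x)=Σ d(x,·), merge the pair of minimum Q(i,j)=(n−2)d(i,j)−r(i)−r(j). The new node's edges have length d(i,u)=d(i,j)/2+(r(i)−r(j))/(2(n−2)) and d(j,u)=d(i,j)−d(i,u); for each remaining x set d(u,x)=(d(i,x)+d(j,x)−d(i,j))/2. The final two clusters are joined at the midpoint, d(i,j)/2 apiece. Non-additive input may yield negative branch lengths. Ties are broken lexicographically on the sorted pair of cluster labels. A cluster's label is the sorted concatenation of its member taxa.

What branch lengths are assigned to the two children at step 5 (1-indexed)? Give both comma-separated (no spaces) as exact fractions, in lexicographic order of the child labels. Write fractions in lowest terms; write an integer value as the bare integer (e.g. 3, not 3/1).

81/8,45/8

1. join H+P (d=3, Q=-422) ⇒ HP; edges |H|=-35/6, |P|=53/6
  updated: d(G,HP)=36, d(HP,I)=49/2, d(HP,K)=63/2, d(HP,M)=48, d(HP,R)=31/2, d(HP,X)=105/2
2. join G+I (d=12, Q=-555/2) ⇒ GI; edges |G|=69/20, |I|=171/20
  updated: d(GI,HP)=97/4, d(GI,K)=93/2, d(GI,M)=11/2, d(GI,R)=25, d(GI,X)=51/2
3. join GI+HP (d=97/4, Q=-403/2) ⇒ GHIP; edges |GI|=13/2, |HP|=71/4
  updated: d(GHIP,K)=215/8, d(GHIP,M)=117/8, d(GHIP,R)=65/8, d(GHIP,X)=215/8
4. join M+X (d=10, Q=-207/2) ⇒ MX; edges |M|=23/24, |X|=217/24
  updated: d(GHIP,MX)=63/4, d(K,MX)=19, d(MX,R)=7
5. join GHIP+MX (d=63/4, Q=-61) ⇒ GHIMPX; edges |GHIP|=81/8, |MX|=45/8
  updated: d(GHIMPX,K)=241/16, d(GHIMPX,R)=-5/16
6. join GHIMPX+K (d=241/16, Q=-95/4) ⇒ GHIKMPX; edges |GHIMPX|=23/8, |K|=195/16
  updated: d(GHIKMPX,R)=-51/16
7. join GHIKMPX+R (d=-51/16) ⇒ GHIKMPRX; edges |GHIKMPX|=-51/32, |R|=-51/32
final tree: (((((G:69/20,I:171/20):13/2,(H:-35/6,P:53/6):71/4):81/8,(M:23/24,X:217/24):45/8):23/8,K:195/16):-51/32,R:-51/32)
total length: 615/8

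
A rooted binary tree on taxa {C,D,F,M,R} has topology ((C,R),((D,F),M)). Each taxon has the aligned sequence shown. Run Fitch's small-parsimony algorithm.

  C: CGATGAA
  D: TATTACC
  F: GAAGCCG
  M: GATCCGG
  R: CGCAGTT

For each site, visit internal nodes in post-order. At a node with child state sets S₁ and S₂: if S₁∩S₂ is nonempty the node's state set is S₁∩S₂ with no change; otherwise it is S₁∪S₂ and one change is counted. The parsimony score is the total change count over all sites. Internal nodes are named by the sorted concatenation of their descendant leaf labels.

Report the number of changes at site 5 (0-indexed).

3

CR@0: {C} ∩ {C} = {C} (intersection, +0)
DF@0: {T} ∪ {G} = {G,T} (union, +1)
DFM@0: {G,T} ∩ {G} = {G} (intersection, +0)
CDFMR@0: {C} ∪ {G} = {C,G} (union, +1)
CR@1: {G} ∩ {G} = {G} (intersection, +0)
DF@1: {A} ∩ {A} = {A} (intersection, +0)
DFM@1: {A} ∩ {A} = {A} (intersection, +0)
CDFMR@1: {G} ∪ {A} = {A,G} (union, +1)
CR@2: {A} ∪ {C} = {A,C} (union, +1)
DF@2: {T} ∪ {A} = {A,T} (union, +1)
DFM@2: {A,T} ∩ {T} = {T} (intersection, +0)
CDFMR@2: {A,C} ∪ {T} = {A,C,T} (union, +1)
CR@3: {T} ∪ {A} = {A,T} (union, +1)
DF@3: {T} ∪ {G} = {G,T} (union, +1)
DFM@3: {G,T} ∪ {C} = {C,G,T} (union, +1)
CDFMR@3: {A,T} ∩ {C,G,T} = {T} (intersection, +0)
CR@4: {G} ∩ {G} = {G} (intersection, +0)
DF@4: {A} ∪ {C} = {A,C} (union, +1)
DFM@4: {A,C} ∩ {C} = {C} (intersection, +0)
CDFMR@4: {G} ∪ {C} = {C,G} (union, +1)
CR@5: {A} ∪ {T} = {A,T} (union, +1)
DF@5: {C} ∩ {C} = {C} (intersection, +0)
DFM@5: {C} ∪ {G} = {C,G} (union, +1)
CDFMR@5: {A,T} ∪ {C,G} = {A,C,G,T} (union, +1)
CR@6: {A} ∪ {T} = {A,T} (union, +1)
DF@6: {C} ∪ {G} = {C,G} (union, +1)
DFM@6: {C,G} ∩ {G} = {G} (intersection, +0)
CDFMR@6: {A,T} ∪ {G} = {A,G,T} (union, +1)
per-site changes: [2, 1, 3, 3, 2, 3, 3]; total = 17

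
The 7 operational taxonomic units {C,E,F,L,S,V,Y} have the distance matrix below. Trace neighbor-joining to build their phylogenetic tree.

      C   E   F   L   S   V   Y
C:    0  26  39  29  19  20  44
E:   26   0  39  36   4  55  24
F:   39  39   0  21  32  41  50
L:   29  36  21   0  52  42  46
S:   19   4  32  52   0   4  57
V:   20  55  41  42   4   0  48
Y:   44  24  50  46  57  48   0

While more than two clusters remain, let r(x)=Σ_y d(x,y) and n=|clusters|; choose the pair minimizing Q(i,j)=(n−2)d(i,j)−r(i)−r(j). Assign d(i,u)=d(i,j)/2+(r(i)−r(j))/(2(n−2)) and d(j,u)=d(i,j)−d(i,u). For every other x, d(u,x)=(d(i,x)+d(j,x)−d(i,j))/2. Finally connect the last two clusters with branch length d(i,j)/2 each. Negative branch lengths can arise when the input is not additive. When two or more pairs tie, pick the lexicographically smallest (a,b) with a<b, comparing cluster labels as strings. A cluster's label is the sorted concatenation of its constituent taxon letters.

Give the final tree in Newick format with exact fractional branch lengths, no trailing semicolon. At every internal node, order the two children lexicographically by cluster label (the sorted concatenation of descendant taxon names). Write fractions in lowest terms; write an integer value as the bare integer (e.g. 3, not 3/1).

1. join S+V (d=4, Q=-358) ⇒ SV; edges |S|=-11/5, |V|=31/5
  updated: d(C,SV)=35/2, d(E,SV)=55/2, d(F,SV)=69/2, d(L,SV)=45, d(SV,Y)=101/2
2. join F+L (d=21, Q=-553/2) ⇒ FL; edges |F|=181/16, |L|=155/16
  updated: d(C,FL)=47/2, d(E,FL)=27, d(FL,SV)=117/4, d(FL,Y)=75/2
3. join E+Y (d=24, Q=-377/2) ⇒ EY; edges |E|=41/12, |Y|=247/12
  updated: d(C,EY)=23, d(EY,FL)=81/4, d(EY,SV)=27
4. join C+SV (d=35/2, Q=-411/4) ⇒ CSV; edges |C|=101/16, |SV|=179/16
  updated: d(CSV,EY)=65/4, d(CSV,FL)=141/8
5. join CSV+EY (d=65/4, Q=-433/8) ⇒ CESVY; edges |CSV|=109/16, |EY|=151/16
  updated: d(CESVY,FL)=173/16
6. join CESVY+FL (d=173/16) ⇒ CEFLSVY; edges |CESVY|=173/32, |FL|=173/32
final tree: (((C:101/16,(S:-11/5,V:31/5):179/16):109/16,(E:41/12,Y:247/12):151/16):173/32,(F:181/16,L:155/16):173/32)
total length: 1497/16

(((C:101/16,(S:-11/5,V:31/5):179/16):109/16,(E:41/12,Y:247/12):151/16):173/32,(F:181/16,L:155/16):173/32)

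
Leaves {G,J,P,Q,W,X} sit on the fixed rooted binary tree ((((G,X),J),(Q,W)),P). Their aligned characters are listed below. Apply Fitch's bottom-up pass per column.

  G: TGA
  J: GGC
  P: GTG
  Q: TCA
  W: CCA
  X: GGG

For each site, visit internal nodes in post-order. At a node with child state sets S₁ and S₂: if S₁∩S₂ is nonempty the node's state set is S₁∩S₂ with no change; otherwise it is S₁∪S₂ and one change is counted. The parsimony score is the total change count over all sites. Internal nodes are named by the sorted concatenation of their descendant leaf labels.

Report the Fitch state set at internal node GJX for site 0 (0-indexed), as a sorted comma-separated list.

G

GX@0: {T} ∪ {G} = {G,T} (union, +1)
GJX@0: {G,T} ∩ {G} = {G} (intersection, +0)
QW@0: {T} ∪ {C} = {C,T} (union, +1)
GJQWX@0: {G} ∪ {C,T} = {C,G,T} (union, +1)
GJPQWX@0: {C,G,T} ∩ {G} = {G} (intersection, +0)
GX@1: {G} ∩ {G} = {G} (intersection, +0)
GJX@1: {G} ∩ {G} = {G} (intersection, +0)
QW@1: {C} ∩ {C} = {C} (intersection, +0)
GJQWX@1: {G} ∪ {C} = {C,G} (union, +1)
GJPQWX@1: {C,G} ∪ {T} = {C,G,T} (union, +1)
GX@2: {A} ∪ {G} = {A,G} (union, +1)
GJX@2: {A,G} ∪ {C} = {A,C,G} (union, +1)
QW@2: {A} ∩ {A} = {A} (intersection, +0)
GJQWX@2: {A,C,G} ∩ {A} = {A} (intersection, +0)
GJPQWX@2: {A} ∪ {G} = {A,G} (union, +1)
per-site changes: [3, 2, 3]; total = 8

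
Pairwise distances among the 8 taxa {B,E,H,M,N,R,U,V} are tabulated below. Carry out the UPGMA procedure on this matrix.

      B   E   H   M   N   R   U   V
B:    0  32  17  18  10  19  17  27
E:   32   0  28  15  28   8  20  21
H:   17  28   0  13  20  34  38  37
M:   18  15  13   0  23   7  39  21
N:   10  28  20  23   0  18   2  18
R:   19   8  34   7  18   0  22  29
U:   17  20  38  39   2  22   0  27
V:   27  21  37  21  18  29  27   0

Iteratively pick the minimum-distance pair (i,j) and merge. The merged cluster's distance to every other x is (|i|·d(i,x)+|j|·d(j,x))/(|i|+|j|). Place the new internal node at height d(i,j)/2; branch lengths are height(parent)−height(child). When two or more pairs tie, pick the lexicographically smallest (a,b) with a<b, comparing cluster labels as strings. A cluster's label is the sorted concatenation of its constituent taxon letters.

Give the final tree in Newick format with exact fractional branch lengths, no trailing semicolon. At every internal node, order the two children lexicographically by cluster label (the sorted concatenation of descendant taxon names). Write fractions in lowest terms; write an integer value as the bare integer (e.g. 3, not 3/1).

1. join N+U (d=2) ⇒ NU; edges |N|=1, |U|=1
  updated: d(B,NU)=27/2, d(E,NU)=24, d(H,NU)=29, d(M,NU)=31, d(NU,R)=20, d(NU,V)=45/2
2. join M+R (d=7) ⇒ MR; edges |M|=7/2, |R|=7/2
  updated: d(B,MR)=37/2, d(E,MR)=23/2, d(H,MR)=47/2, d(MR,NU)=51/2, d(MR,V)=25
3. join E+MR (d=23/2) ⇒ EMR; edges |E|=23/4, |MR|=9/4
  updated: d(B,EMR)=23, d(EMR,H)=25, d(EMR,NU)=25, d(EMR,V)=71/3
4. join B+NU (d=27/2) ⇒ BNU; edges |B|=27/4, |NU|=23/4
  updated: d(BNU,EMR)=73/3, d(BNU,H)=25, d(BNU,V)=24
5. join EMR+V (d=71/3) ⇒ EMRV; edges |EMR|=73/12, |V|=71/6
  updated: d(BNU,EMRV)=97/4, d(EMRV,H)=28
6. join BNU+EMRV (d=97/4) ⇒ BEMNRUV; edges |BNU|=43/8, |EMRV|=7/24
  updated: d(BEMNRUV,H)=187/7
7. join BEMNRUV+H (d=187/7) ⇒ BEHMNRUV; edges |BEMNRUV|=69/56, |H|=187/14
final tree: (((B:27/4,(N:1,U:1):23/4):43/8,((E:23/4,(M:7/2,R:7/2):9/4):73/12,V:71/6):7/24):69/56,H:187/14)
total length: 11369/168

(((B:27/4,(N:1,U:1):23/4):43/8,((E:23/4,(M:7/2,R:7/2):9/4):73/12,V:71/6):7/24):69/56,H:187/14)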